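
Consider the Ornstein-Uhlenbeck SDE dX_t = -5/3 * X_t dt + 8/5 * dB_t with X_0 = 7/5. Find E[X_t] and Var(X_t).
E[X_t] = 7*exp(-5*t/3)/5; Var(X_t) = 96/125 - 96*exp(-10*t/3)/125

The OU SDE dX = -theta X dt + sigma dB admits the integrating factor exp(theta t): d(exp(theta t) X_t) = sigma exp(theta t) dB_t. Integrating from 0 to t:
  X_t = x_0 * exp(-theta t) + sigma * int_0^t exp(-theta (t-s)) dB_s.
The Itô integral has mean 0 and (by the Itô isometry) variance sigma^2 * int_0^t exp(-2 theta (t - s)) ds = sigma^2 * (1 - exp(-2 theta t)) / (2 theta).
With theta = 5/3, sigma = 8/5, x_0 = 7/5:
  E[X_t] = 7/5 * exp(-5/3 t) = 7*exp(-5*t/3)/5
  Var(X_t) = (8/5)^2 * (1 - exp(-2*5/3 t)) / (2 * 5/3) = 96/125 - 96*exp(-10*t/3)/125.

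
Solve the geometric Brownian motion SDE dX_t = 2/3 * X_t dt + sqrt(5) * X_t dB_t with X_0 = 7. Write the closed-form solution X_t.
X_t = 7 * exp((-11/6) * t + (sqrt(5)) * B_t)

For GBM dX = mu X dt + sigma X dB with X_0 = x_0, apply Itô to Y = log X: dY = (mu - sigma^2/2) dt + sigma dB, so Y_t = log(x_0) + (mu - sigma^2/2) t + sigma B_t and hence X_t = x_0 * exp((mu - sigma^2/2) t + sigma B_t).
With mu = 2/3, sigma = sqrt(5), x_0 = 7, this gives:
  X_t = 7 * exp((-11/6) * t + (sqrt(5)) * B_t).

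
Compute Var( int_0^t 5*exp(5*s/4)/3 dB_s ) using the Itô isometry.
Var = 10*exp(5*t/2)/9 - 10/9

The Itô integral of a deterministic integrand f(s) has mean 0 because each increment f(s) * (B_{s+ds} - B_s) has mean 0. By the Itô isometry:
  Var( int_0^t f(s) dB_s ) = E[ (int_0^t f(s) dB_s)^2 ] = int_0^t f(s)^2 ds.
Here f(s) = 5*exp(5*s/4)/3, so f(s)^2 = 25*exp(5*s/2)/9. Integrate:
  int_0^t (25*exp(5*s/2)/9) ds = 10*exp(5*t/2)/9 - 10/9.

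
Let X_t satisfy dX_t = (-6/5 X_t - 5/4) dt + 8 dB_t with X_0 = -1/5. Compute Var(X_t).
Var(X_t) = 80/3 - 80*exp(-12*t/5)/3

The variance V(t) = Var(X_t) satisfies V'(t) = 2 a V(t) + c^2 with V(0) = 0 (drift coefficient is linear in X, diffusion is constant). With a = -6/5, c = 8, the solution is
  V(t) = (c^2 / (2 a)) * (exp(2 a t) - 1)
       = (8^2 / (2*(-6/5))) * (exp((-12/5) t) - 1)
       = 80/3 - 80*exp(-12*t/5)/3.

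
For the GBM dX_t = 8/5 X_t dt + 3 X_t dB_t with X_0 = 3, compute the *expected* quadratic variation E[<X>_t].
E[<X>_t] = 405*exp(61*t/5)/61 - 405/61

<X>_t = int_0^t (3 * X_s)^2 ds. Taking expectation inside the integral: E[<X>_t] = 3^2 * int_0^t E[X_s^2] ds. For GBM, E[X_s^2] = x_0^2 * exp((2 mu + sigma^2) s). Integrating:
  E[<X>_t] = 3^2 * 3^2 * (exp((2*(8/5) + 3^2) t) - 1) / (2*(8/5) + 3^2)
           = 3^2 * 3^2 * (exp((61/5) t) - 1) / (61/5) = 405*exp(61*t/5)/61 - 405/61.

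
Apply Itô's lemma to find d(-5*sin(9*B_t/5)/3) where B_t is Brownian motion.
d(-5*sin(9*B_t/5)/3) = (27*sin(9*B_t/5)/10) dt + (-3*cos(9*B_t/5)) dB_t

Itô's formula for f(B_t) gives d f(B_t) = f'(B_t) dB_t + (1/2) f''(B_t) dt. Compute derivatives of f(x) = -5*sin(9*x/5)/3:
  f'(x)  = -3*cos(9*x/5)
  f''(x) = 27*sin(9*x/5)/5
Substitute x = B_t and multiply the f'' term by 1/2:
  drift     = (1/2) * (27*sin(9*x/5)/5) evaluated at B_t = 27*sin(9*B_t/5)/10
  diffusion = (-3*cos(9*x/5)) evaluated at B_t = -3*cos(9*B_t/5)
Therefore d(-5*sin(9*B_t/5)/3) = (27*sin(9*B_t/5)/10) dt + (-3*cos(9*B_t/5)) dB_t.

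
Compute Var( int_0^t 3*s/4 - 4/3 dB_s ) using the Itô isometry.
Var = t*(27*t^2 - 144*t + 256)/144

The Itô integral of a deterministic integrand f(s) has mean 0 because each increment f(s) * (B_{s+ds} - B_s) has mean 0. By the Itô isometry:
  Var( int_0^t f(s) dB_s ) = E[ (int_0^t f(s) dB_s)^2 ] = int_0^t f(s)^2 ds.
Here f(s) = 3*s/4 - 4/3, so f(s)^2 = (9*s - 16)^2/144. Integrate:
  int_0^t ((9*s - 16)^2/144) ds = t*(27*t^2 - 144*t + 256)/144.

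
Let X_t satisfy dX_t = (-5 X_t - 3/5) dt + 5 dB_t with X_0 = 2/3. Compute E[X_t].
E[X_t] = -3/25 + 59*exp(-5*t)/75

Taking expectations and using E[dB_t] = 0, the mean m(t) = E[X_t] satisfies the ODE m'(t) = a m(t) + b with m(0) = x_0. With a = -5, b = -3/5, x_0 = 2/3, the solution is
  m(t) = x_0 * exp(a t) + (b/a) * (exp(a t) - 1)
       = (2/3) * exp((-5) t) + ((-3/5)/(-5)) * (exp((-5) t) - 1)
       = -3/25 + 59*exp(-5*t)/75.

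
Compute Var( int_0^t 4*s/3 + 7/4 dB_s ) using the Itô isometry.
Var = t*(256*t^2 + 1008*t + 1323)/432

The Itô integral of a deterministic integrand f(s) has mean 0 because each increment f(s) * (B_{s+ds} - B_s) has mean 0. By the Itô isometry:
  Var( int_0^t f(s) dB_s ) = E[ (int_0^t f(s) dB_s)^2 ] = int_0^t f(s)^2 ds.
Here f(s) = 4*s/3 + 7/4, so f(s)^2 = (16*s + 21)^2/144. Integrate:
  int_0^t ((16*s + 21)^2/144) ds = t*(256*t^2 + 1008*t + 1323)/432.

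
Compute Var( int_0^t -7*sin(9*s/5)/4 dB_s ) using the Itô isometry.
Var = 49*t/32 - 245*sin(18*t/5)/576

The Itô integral of a deterministic integrand f(s) has mean 0 because each increment f(s) * (B_{s+ds} - B_s) has mean 0. By the Itô isometry:
  Var( int_0^t f(s) dB_s ) = E[ (int_0^t f(s) dB_s)^2 ] = int_0^t f(s)^2 ds.
Here f(s) = -7*sin(9*s/5)/4, so f(s)^2 = 49*sin(9*s/5)^2/16. Integrate:
  int_0^t (49*sin(9*s/5)^2/16) ds = 49*t/32 - 245*sin(18*t/5)/576.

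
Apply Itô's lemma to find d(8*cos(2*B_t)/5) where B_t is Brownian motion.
d(8*cos(2*B_t)/5) = (-16*cos(2*B_t)/5) dt + (-16*sin(2*B_t)/5) dB_t

Itô's formula for f(B_t) gives d f(B_t) = f'(B_t) dB_t + (1/2) f''(B_t) dt. Compute derivatives of f(x) = 8*cos(2*x)/5:
  f'(x)  = -16*sin(2*x)/5
  f''(x) = -32*cos(2*x)/5
Substitute x = B_t and multiply the f'' term by 1/2:
  drift     = (1/2) * (-32*cos(2*x)/5) evaluated at B_t = -16*cos(2*B_t)/5
  diffusion = (-16*sin(2*x)/5) evaluated at B_t = -16*sin(2*B_t)/5
Therefore d(8*cos(2*B_t)/5) = (-16*cos(2*B_t)/5) dt + (-16*sin(2*B_t)/5) dB_t.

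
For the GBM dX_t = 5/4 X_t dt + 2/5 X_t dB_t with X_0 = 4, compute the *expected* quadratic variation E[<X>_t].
E[<X>_t] = 128*exp(133*t/50)/133 - 128/133

<X>_t = int_0^t ((2/5) * X_s)^2 ds. Taking expectation inside the integral: E[<X>_t] = (2/5)^2 * int_0^t E[X_s^2] ds. For GBM, E[X_s^2] = x_0^2 * exp((2 mu + sigma^2) s). Integrating:
  E[<X>_t] = (2/5)^2 * 4^2 * (exp((2*(5/4) + (2/5)^2) t) - 1) / (2*(5/4) + (2/5)^2)
           = (2/5)^2 * 4^2 * (exp((133/50) t) - 1) / (133/50) = 128*exp(133*t/50)/133 - 128/133.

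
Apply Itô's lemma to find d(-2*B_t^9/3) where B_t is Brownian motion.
d(-2*B_t^9/3) = (-24*B_t^7) dt + (-6*B_t^8) dB_t

Itô's formula for f(B_t) gives d f(B_t) = f'(B_t) dB_t + (1/2) f''(B_t) dt. Compute derivatives of f(x) = -2*x^9/3:
  f'(x)  = -6*x^8
  f''(x) = -48*x^7
Substitute x = B_t and multiply the f'' term by 1/2:
  drift     = (1/2) * (-48*x^7) evaluated at B_t = -24*B_t^7
  diffusion = (-6*x^8) evaluated at B_t = -6*B_t^8
Therefore d(-2*B_t^9/3) = (-24*B_t^7) dt + (-6*B_t^8) dB_t.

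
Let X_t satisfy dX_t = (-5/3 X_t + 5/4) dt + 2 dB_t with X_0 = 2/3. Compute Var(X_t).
Var(X_t) = 6/5 - 6*exp(-10*t/3)/5

The variance V(t) = Var(X_t) satisfies V'(t) = 2 a V(t) + c^2 with V(0) = 0 (drift coefficient is linear in X, diffusion is constant). With a = -5/3, c = 2, the solution is
  V(t) = (c^2 / (2 a)) * (exp(2 a t) - 1)
       = (2^2 / (2*(-5/3))) * (exp((-10/3) t) - 1)
       = 6/5 - 6*exp(-10*t/3)/5.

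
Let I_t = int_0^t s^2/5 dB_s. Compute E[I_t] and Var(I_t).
E[I_t] = 0; Var(I_t) = t^5/125

The Itô integral of a deterministic integrand f(s) has mean 0 because each increment f(s) * (B_{s+ds} - B_s) has mean 0. By the Itô isometry:
  Var( int_0^t f(s) dB_s ) = E[ (int_0^t f(s) dB_s)^2 ] = int_0^t f(s)^2 ds.
Here f(s) = s^2/5, so f(s)^2 = s^4/25. Integrate:
  int_0^t (s^4/25) ds = t^5/125.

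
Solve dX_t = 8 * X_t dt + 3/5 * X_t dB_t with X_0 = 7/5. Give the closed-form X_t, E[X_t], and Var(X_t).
X_t = 7/5 * exp((391/50) t + (3/5) B_t); E[X_t] = 7*exp(8*t)/5; Var(X_t) = 49*(exp(9*t/25) - 1)*exp(16*t)/25

For GBM dX = mu X dt + sigma X dB with X_0 = x_0, apply Itô to Y = log X: dY = (mu - sigma^2/2) dt + sigma dB, so Y_t = log(x_0) + (mu - sigma^2/2) t + sigma B_t and hence X_t = x_0 * exp((mu - sigma^2/2) t + sigma B_t).
With mu = 8, sigma = 3/5, x_0 = 7/5, this gives:
  X_t = 7/5 * exp((391/50) * t + (3/5) * B_t).
Since sigma*B_t ~ Normal(0, sigma^2 t), E[exp(sigma*B_t)] = exp(sigma^2 t / 2); so E[X_t] = x_0 * exp((mu - sigma^2/2) t) * exp(sigma^2 t / 2) = x_0 * exp(mu t) = 7*exp(8*t)/5.
Var(X_t) = E[X_t^2] - (E[X_t])^2 = x_0^2 * exp(2 mu t) * (exp(sigma^2 t) - 1) = 49*(exp(9*t/25) - 1)*exp(16*t)/25.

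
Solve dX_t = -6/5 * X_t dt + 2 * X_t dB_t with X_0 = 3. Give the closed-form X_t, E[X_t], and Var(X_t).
X_t = 3 * exp((-16/5) t + (2) B_t); E[X_t] = 3*exp(-6*t/5); Var(X_t) = (9*exp(4*t) - 9)*exp(-12*t/5)

For GBM dX = mu X dt + sigma X dB with X_0 = x_0, apply Itô to Y = log X: dY = (mu - sigma^2/2) dt + sigma dB, so Y_t = log(x_0) + (mu - sigma^2/2) t + sigma B_t and hence X_t = x_0 * exp((mu - sigma^2/2) t + sigma B_t).
With mu = -6/5, sigma = 2, x_0 = 3, this gives:
  X_t = 3 * exp((-16/5) * t + (2) * B_t).
Since sigma*B_t ~ Normal(0, sigma^2 t), E[exp(sigma*B_t)] = exp(sigma^2 t / 2); so E[X_t] = x_0 * exp((mu - sigma^2/2) t) * exp(sigma^2 t / 2) = x_0 * exp(mu t) = 3*exp(-6*t/5).
Var(X_t) = E[X_t^2] - (E[X_t])^2 = x_0^2 * exp(2 mu t) * (exp(sigma^2 t) - 1) = (9*exp(4*t) - 9)*exp(-12*t/5).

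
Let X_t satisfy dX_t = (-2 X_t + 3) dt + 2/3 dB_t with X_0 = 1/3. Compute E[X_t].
E[X_t] = 3/2 - 7*exp(-2*t)/6

Taking expectations and using E[dB_t] = 0, the mean m(t) = E[X_t] satisfies the ODE m'(t) = a m(t) + b with m(0) = x_0. With a = -2, b = 3, x_0 = 1/3, the solution is
  m(t) = x_0 * exp(a t) + (b/a) * (exp(a t) - 1)
       = (1/3) * exp((-2) t) + (3/(-2)) * (exp((-2) t) - 1)
       = 3/2 - 7*exp(-2*t)/6.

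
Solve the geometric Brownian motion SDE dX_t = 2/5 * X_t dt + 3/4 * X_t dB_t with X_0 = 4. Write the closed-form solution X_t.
X_t = 4 * exp((19/160) * t + (3/4) * B_t)

For GBM dX = mu X dt + sigma X dB with X_0 = x_0, apply Itô to Y = log X: dY = (mu - sigma^2/2) dt + sigma dB, so Y_t = log(x_0) + (mu - sigma^2/2) t + sigma B_t and hence X_t = x_0 * exp((mu - sigma^2/2) t + sigma B_t).
With mu = 2/5, sigma = 3/4, x_0 = 4, this gives:
  X_t = 4 * exp((19/160) * t + (3/4) * B_t).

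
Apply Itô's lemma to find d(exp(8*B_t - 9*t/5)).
d(exp(8*B_t - 9*t/5)) = (151*exp(8*B_t - 9*t/5)/5) dt + (8*exp(8*B_t - 9*t/5)) dB_t

Itô's formula for f(t, x): d f(t, B_t) = (f_t + (1/2) f_xx) dt + f_x dB_t. Compute partials of f(t, x) = exp(-9*t/5 + 8*x):
  f_t(t,x)  = -9*exp(-9*t/5 + 8*x)/5
  f_x(t,x)  = 8*exp(-9*t/5 + 8*x)
  f_xx(t,x) = 64*exp(-9*t/5 + 8*x)
Assemble drift = f_t + (1/2) f_xx = 151*exp(-9*t/5 + 8*x)/5 and diffusion = f_x = 8*exp(-9*t/5 + 8*x). Substituting x = B_t:
  d(exp(8*B_t - 9*t/5)) = (151*exp(8*B_t - 9*t/5)/5) dt + (8*exp(8*B_t - 9*t/5)) dB_t.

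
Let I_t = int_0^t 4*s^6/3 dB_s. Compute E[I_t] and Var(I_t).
E[I_t] = 0; Var(I_t) = 16*t^13/117

The Itô integral of a deterministic integrand f(s) has mean 0 because each increment f(s) * (B_{s+ds} - B_s) has mean 0. By the Itô isometry:
  Var( int_0^t f(s) dB_s ) = E[ (int_0^t f(s) dB_s)^2 ] = int_0^t f(s)^2 ds.
Here f(s) = 4*s^6/3, so f(s)^2 = 16*s^12/9. Integrate:
  int_0^t (16*s^12/9) ds = 16*t^13/117.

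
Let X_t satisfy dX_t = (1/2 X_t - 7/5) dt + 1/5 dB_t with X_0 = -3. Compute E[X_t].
E[X_t] = 14/5 - 29*exp(t/2)/5

Taking expectations and using E[dB_t] = 0, the mean m(t) = E[X_t] satisfies the ODE m'(t) = a m(t) + b with m(0) = x_0. With a = 1/2, b = -7/5, x_0 = -3, the solution is
  m(t) = x_0 * exp(a t) + (b/a) * (exp(a t) - 1)
       = (-3) * exp((1/2) t) + ((-7/5)/(1/2)) * (exp((1/2) t) - 1)
       = 14/5 - 29*exp(t/2)/5.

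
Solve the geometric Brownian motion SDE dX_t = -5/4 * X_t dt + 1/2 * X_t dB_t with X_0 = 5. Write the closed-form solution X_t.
X_t = 5 * exp((-11/8) * t + (1/2) * B_t)

For GBM dX = mu X dt + sigma X dB with X_0 = x_0, apply Itô to Y = log X: dY = (mu - sigma^2/2) dt + sigma dB, so Y_t = log(x_0) + (mu - sigma^2/2) t + sigma B_t and hence X_t = x_0 * exp((mu - sigma^2/2) t + sigma B_t).
With mu = -5/4, sigma = 1/2, x_0 = 5, this gives:
  X_t = 5 * exp((-11/8) * t + (1/2) * B_t).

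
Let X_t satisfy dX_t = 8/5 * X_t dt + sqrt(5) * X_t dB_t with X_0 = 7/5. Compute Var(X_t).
Var(X_t) = 49*(exp(5*t) - 1)*exp(16*t/5)/25

For GBM dX = mu X dt + sigma X dB with X_0 = x_0, apply Itô to Y = log X: dY = (mu - sigma^2/2) dt + sigma dB, so Y_t = log(x_0) + (mu - sigma^2/2) t + sigma B_t and hence X_t = x_0 * exp((mu - sigma^2/2) t + sigma B_t).
With mu = 8/5, sigma = sqrt(5), x_0 = 7/5, this gives:
  X_t = 7/5 * exp((-9/10) * t + (sqrt(5)) * B_t).
Since sigma*B_t ~ Normal(0, sigma^2 t), E[exp(sigma*B_t)] = exp(sigma^2 t / 2); so E[X_t] = x_0 * exp((mu - sigma^2/2) t) * exp(sigma^2 t / 2) = x_0 * exp(mu t) = 7*exp(8*t/5)/5.
Var(X_t) = E[X_t^2] - (E[X_t])^2 = x_0^2 * exp(2 mu t) * (exp(sigma^2 t) - 1) = 49*(exp(5*t) - 1)*exp(16*t/5)/25.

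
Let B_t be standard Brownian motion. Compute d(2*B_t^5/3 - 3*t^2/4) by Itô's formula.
d(2*B_t^5/3 - 3*t^2/4) = (20*B_t^3/3 - 3*t/2) dt + (10*B_t^4/3) dB_t

Itô's formula for f(t, x): d f(t, B_t) = (f_t + (1/2) f_xx) dt + f_x dB_t. Compute partials of f(t, x) = -3*t^2/4 + 2*x^5/3:
  f_t(t,x)  = -3*t/2
  f_x(t,x)  = 10*x^4/3
  f_xx(t,x) = 40*x^3/3
Assemble drift = f_t + (1/2) f_xx = -3*t/2 + 20*x^3/3 and diffusion = f_x = 10*x^4/3. Substituting x = B_t:
  d(2*B_t^5/3 - 3*t^2/4) = (20*B_t^3/3 - 3*t/2) dt + (10*B_t^4/3) dB_t.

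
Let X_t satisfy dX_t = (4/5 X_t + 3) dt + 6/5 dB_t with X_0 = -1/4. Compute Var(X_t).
Var(X_t) = 9*exp(8*t/5)/10 - 9/10

The variance V(t) = Var(X_t) satisfies V'(t) = 2 a V(t) + c^2 with V(0) = 0 (drift coefficient is linear in X, diffusion is constant). With a = 4/5, c = 6/5, the solution is
  V(t) = (c^2 / (2 a)) * (exp(2 a t) - 1)
       = ((6/5)^2 / (2*(4/5))) * (exp((8/5) t) - 1)
       = 9*exp(8*t/5)/10 - 9/10.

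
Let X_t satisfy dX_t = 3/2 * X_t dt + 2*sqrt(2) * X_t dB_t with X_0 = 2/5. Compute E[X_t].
E[X_t] = 2*exp(3*t/2)/5

For GBM dX = mu X dt + sigma X dB with X_0 = x_0, apply Itô to Y = log X: dY = (mu - sigma^2/2) dt + sigma dB, so Y_t = log(x_0) + (mu - sigma^2/2) t + sigma B_t and hence X_t = x_0 * exp((mu - sigma^2/2) t + sigma B_t).
With mu = 3/2, sigma = 2*sqrt(2), x_0 = 2/5, this gives:
  X_t = 2/5 * exp((-5/2) * t + (2*sqrt(2)) * B_t).
Since sigma*B_t ~ Normal(0, sigma^2 t), E[exp(sigma*B_t)] = exp(sigma^2 t / 2); so E[X_t] = x_0 * exp((mu - sigma^2/2) t) * exp(sigma^2 t / 2) = x_0 * exp(mu t) = 2*exp(3*t/2)/5.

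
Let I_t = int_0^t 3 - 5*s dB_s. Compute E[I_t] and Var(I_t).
E[I_t] = 0; Var(I_t) = t*(25*t^2 - 45*t + 27)/3

The Itô integral of a deterministic integrand f(s) has mean 0 because each increment f(s) * (B_{s+ds} - B_s) has mean 0. By the Itô isometry:
  Var( int_0^t f(s) dB_s ) = E[ (int_0^t f(s) dB_s)^2 ] = int_0^t f(s)^2 ds.
Here f(s) = 3 - 5*s, so f(s)^2 = (5*s - 3)^2. Integrate:
  int_0^t ((5*s - 3)^2) ds = t*(25*t^2 - 45*t + 27)/3.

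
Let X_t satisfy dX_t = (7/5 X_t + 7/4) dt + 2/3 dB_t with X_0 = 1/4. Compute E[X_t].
E[X_t] = 3*exp(7*t/5)/2 - 5/4

Taking expectations and using E[dB_t] = 0, the mean m(t) = E[X_t] satisfies the ODE m'(t) = a m(t) + b with m(0) = x_0. With a = 7/5, b = 7/4, x_0 = 1/4, the solution is
  m(t) = x_0 * exp(a t) + (b/a) * (exp(a t) - 1)
       = (1/4) * exp((7/5) t) + ((7/4)/(7/5)) * (exp((7/5) t) - 1)
       = 3*exp(7*t/5)/2 - 5/4.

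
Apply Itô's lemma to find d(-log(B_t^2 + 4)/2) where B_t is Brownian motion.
d(-log(B_t^2 + 4)/2) = ((B_t^2 - 4)/(2*(B_t^2 + 4)^2)) dt + (-B_t/(B_t^2 + 4)) dB_t

Itô's formula for f(B_t) gives d f(B_t) = f'(B_t) dB_t + (1/2) f''(B_t) dt. Compute derivatives of f(x) = -log(x^2 + 4)/2:
  f'(x)  = -x/(x^2 + 4)
  f''(x) = (x^2 - 4)/(x^2 + 4)^2
Substitute x = B_t and multiply the f'' term by 1/2:
  drift     = (1/2) * ((x^2 - 4)/(x^2 + 4)^2) evaluated at B_t = (B_t^2 - 4)/(2*(B_t^2 + 4)^2)
  diffusion = (-x/(x^2 + 4)) evaluated at B_t = -B_t/(B_t^2 + 4)
Therefore d(-log(B_t^2 + 4)/2) = ((B_t^2 - 4)/(2*(B_t^2 + 4)^2)) dt + (-B_t/(B_t^2 + 4)) dB_t.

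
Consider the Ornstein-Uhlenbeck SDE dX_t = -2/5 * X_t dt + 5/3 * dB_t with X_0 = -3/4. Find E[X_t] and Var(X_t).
E[X_t] = -3*exp(-2*t/5)/4; Var(X_t) = 125/36 - 125*exp(-4*t/5)/36

The OU SDE dX = -theta X dt + sigma dB admits the integrating factor exp(theta t): d(exp(theta t) X_t) = sigma exp(theta t) dB_t. Integrating from 0 to t:
  X_t = x_0 * exp(-theta t) + sigma * int_0^t exp(-theta (t-s)) dB_s.
The Itô integral has mean 0 and (by the Itô isometry) variance sigma^2 * int_0^t exp(-2 theta (t - s)) ds = sigma^2 * (1 - exp(-2 theta t)) / (2 theta).
With theta = 2/5, sigma = 5/3, x_0 = -3/4:
  E[X_t] = -3/4 * exp(-2/5 t) = -3*exp(-2*t/5)/4
  Var(X_t) = (5/3)^2 * (1 - exp(-2*2/5 t)) / (2 * 2/5) = 125/36 - 125*exp(-4*t/5)/36.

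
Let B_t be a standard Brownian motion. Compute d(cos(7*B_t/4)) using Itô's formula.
d(cos(7*B_t/4)) = (-49*cos(7*B_t/4)/32) dt + (-7*sin(7*B_t/4)/4) dB_t

Itô's formula for f(B_t) gives d f(B_t) = f'(B_t) dB_t + (1/2) f''(B_t) dt. Compute derivatives of f(x) = cos(7*x/4):
  f'(x)  = -7*sin(7*x/4)/4
  f''(x) = -49*cos(7*x/4)/16
Substitute x = B_t and multiply the f'' term by 1/2:
  drift     = (1/2) * (-49*cos(7*x/4)/16) evaluated at B_t = -49*cos(7*B_t/4)/32
  diffusion = (-7*sin(7*x/4)/4) evaluated at B_t = -7*sin(7*B_t/4)/4
Therefore d(cos(7*B_t/4)) = (-49*cos(7*B_t/4)/32) dt + (-7*sin(7*B_t/4)/4) dB_t.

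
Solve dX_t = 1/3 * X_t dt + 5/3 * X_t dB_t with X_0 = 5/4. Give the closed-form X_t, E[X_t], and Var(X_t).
X_t = 5/4 * exp((-19/18) t + (5/3) B_t); E[X_t] = 5*exp(t/3)/4; Var(X_t) = 25*(exp(25*t/9) - 1)*exp(2*t/3)/16

For GBM dX = mu X dt + sigma X dB with X_0 = x_0, apply Itô to Y = log X: dY = (mu - sigma^2/2) dt + sigma dB, so Y_t = log(x_0) + (mu - sigma^2/2) t + sigma B_t and hence X_t = x_0 * exp((mu - sigma^2/2) t + sigma B_t).
With mu = 1/3, sigma = 5/3, x_0 = 5/4, this gives:
  X_t = 5/4 * exp((-19/18) * t + (5/3) * B_t).
Since sigma*B_t ~ Normal(0, sigma^2 t), E[exp(sigma*B_t)] = exp(sigma^2 t / 2); so E[X_t] = x_0 * exp((mu - sigma^2/2) t) * exp(sigma^2 t / 2) = x_0 * exp(mu t) = 5*exp(t/3)/4.
Var(X_t) = E[X_t^2] - (E[X_t])^2 = x_0^2 * exp(2 mu t) * (exp(sigma^2 t) - 1) = 25*(exp(25*t/9) - 1)*exp(2*t/3)/16.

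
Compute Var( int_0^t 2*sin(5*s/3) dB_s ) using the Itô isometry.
Var = 2*t - 3*sin(10*t/3)/5

The Itô integral of a deterministic integrand f(s) has mean 0 because each increment f(s) * (B_{s+ds} - B_s) has mean 0. By the Itô isometry:
  Var( int_0^t f(s) dB_s ) = E[ (int_0^t f(s) dB_s)^2 ] = int_0^t f(s)^2 ds.
Here f(s) = 2*sin(5*s/3), so f(s)^2 = 4*sin(5*s/3)^2. Integrate:
  int_0^t (4*sin(5*s/3)^2) ds = 2*t - 3*sin(10*t/3)/5.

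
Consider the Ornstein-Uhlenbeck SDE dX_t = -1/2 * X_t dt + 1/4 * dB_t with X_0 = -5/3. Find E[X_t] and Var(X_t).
E[X_t] = -5*exp(-t/2)/3; Var(X_t) = (exp(t) - 1)*exp(-t)/16

The OU SDE dX = -theta X dt + sigma dB admits the integrating factor exp(theta t): d(exp(theta t) X_t) = sigma exp(theta t) dB_t. Integrating from 0 to t:
  X_t = x_0 * exp(-theta t) + sigma * int_0^t exp(-theta (t-s)) dB_s.
The Itô integral has mean 0 and (by the Itô isometry) variance sigma^2 * int_0^t exp(-2 theta (t - s)) ds = sigma^2 * (1 - exp(-2 theta t)) / (2 theta).
With theta = 1/2, sigma = 1/4, x_0 = -5/3:
  E[X_t] = -5/3 * exp(-1/2 t) = -5*exp(-t/2)/3
  Var(X_t) = (1/4)^2 * (1 - exp(-2*1/2 t)) / (2 * 1/2) = (exp(t) - 1)*exp(-t)/16.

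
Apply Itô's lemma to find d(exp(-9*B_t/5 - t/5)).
d(exp(-9*B_t/5 - t/5)) = (71*exp(-9*B_t/5 - t/5)/50) dt + (-9*exp(-9*B_t/5 - t/5)/5) dB_t

Itô's formula for f(t, x): d f(t, B_t) = (f_t + (1/2) f_xx) dt + f_x dB_t. Compute partials of f(t, x) = exp(-t/5 - 9*x/5):
  f_t(t,x)  = -exp(-t/5 - 9*x/5)/5
  f_x(t,x)  = -9*exp(-t/5 - 9*x/5)/5
  f_xx(t,x) = 81*exp(-t/5 - 9*x/5)/25
Assemble drift = f_t + (1/2) f_xx = 71*exp(-t/5 - 9*x/5)/50 and diffusion = f_x = -9*exp(-t/5 - 9*x/5)/5. Substituting x = B_t:
  d(exp(-9*B_t/5 - t/5)) = (71*exp(-9*B_t/5 - t/5)/50) dt + (-9*exp(-9*B_t/5 - t/5)/5) dB_t.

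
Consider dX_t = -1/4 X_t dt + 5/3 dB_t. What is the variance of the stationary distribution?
lim Var(X_t) = 50/9

The OU SDE dX = -theta X dt + sigma dB admits the integrating factor exp(theta t): d(exp(theta t) X_t) = sigma exp(theta t) dB_t. Integrating from 0 to t gives X_t = x_0 * exp(-theta t) + sigma * int_0^t exp(-theta (t-s)) dB_s for any initial x_0. The Itô integral has variance (by the Itô isometry) sigma^2 * int_0^t exp(-2 theta (t - s)) ds = sigma^2 * (1 - exp(-2 theta t)) / (2 theta), independent of x_0.
With theta = 1/4, sigma = 5/3:
  Var(X_t) = (5/3)^2 * (1 - exp(-2*1/4 t)) / (2 * 1/4) = 50/9 - 50*exp(-t/2)/9.
As t -> infinity, exp(-2*1/4 t) -> 0, so the stationary variance is sigma^2 / (2 theta) = 50/9.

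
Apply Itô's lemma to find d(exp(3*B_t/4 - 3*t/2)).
d(exp(3*B_t/4 - 3*t/2)) = (-39*exp(3*B_t/4 - 3*t/2)/32) dt + (3*exp(3*B_t/4 - 3*t/2)/4) dB_t

Itô's formula for f(t, x): d f(t, B_t) = (f_t + (1/2) f_xx) dt + f_x dB_t. Compute partials of f(t, x) = exp(-3*t/2 + 3*x/4):
  f_t(t,x)  = -3*exp(-3*t/2 + 3*x/4)/2
  f_x(t,x)  = 3*exp(-3*t/2 + 3*x/4)/4
  f_xx(t,x) = 9*exp(-3*t/2 + 3*x/4)/16
Assemble drift = f_t + (1/2) f_xx = -39*exp(-3*t/2 + 3*x/4)/32 and diffusion = f_x = 3*exp(-3*t/2 + 3*x/4)/4. Substituting x = B_t:
  d(exp(3*B_t/4 - 3*t/2)) = (-39*exp(3*B_t/4 - 3*t/2)/32) dt + (3*exp(3*B_t/4 - 3*t/2)/4) dB_t.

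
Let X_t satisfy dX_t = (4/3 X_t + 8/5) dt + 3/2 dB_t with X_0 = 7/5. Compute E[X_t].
E[X_t] = 13*exp(4*t/3)/5 - 6/5

Taking expectations and using E[dB_t] = 0, the mean m(t) = E[X_t] satisfies the ODE m'(t) = a m(t) + b with m(0) = x_0. With a = 4/3, b = 8/5, x_0 = 7/5, the solution is
  m(t) = x_0 * exp(a t) + (b/a) * (exp(a t) - 1)
       = (7/5) * exp((4/3) t) + ((8/5)/(4/3)) * (exp((4/3) t) - 1)
       = 13*exp(4*t/3)/5 - 6/5.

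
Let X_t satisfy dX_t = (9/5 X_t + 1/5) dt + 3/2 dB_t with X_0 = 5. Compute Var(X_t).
Var(X_t) = 5*exp(18*t/5)/8 - 5/8

The variance V(t) = Var(X_t) satisfies V'(t) = 2 a V(t) + c^2 with V(0) = 0 (drift coefficient is linear in X, diffusion is constant). With a = 9/5, c = 3/2, the solution is
  V(t) = (c^2 / (2 a)) * (exp(2 a t) - 1)
       = ((3/2)^2 / (2*(9/5))) * (exp((18/5) t) - 1)
       = 5*exp(18*t/5)/8 - 5/8.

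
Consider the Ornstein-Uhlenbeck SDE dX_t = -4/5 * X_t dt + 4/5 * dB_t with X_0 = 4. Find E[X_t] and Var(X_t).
E[X_t] = 4*exp(-4*t/5); Var(X_t) = 2/5 - 2*exp(-8*t/5)/5

The OU SDE dX = -theta X dt + sigma dB admits the integrating factor exp(theta t): d(exp(theta t) X_t) = sigma exp(theta t) dB_t. Integrating from 0 to t:
  X_t = x_0 * exp(-theta t) + sigma * int_0^t exp(-theta (t-s)) dB_s.
The Itô integral has mean 0 and (by the Itô isometry) variance sigma^2 * int_0^t exp(-2 theta (t - s)) ds = sigma^2 * (1 - exp(-2 theta t)) / (2 theta).
With theta = 4/5, sigma = 4/5, x_0 = 4:
  E[X_t] = 4 * exp(-4/5 t) = 4*exp(-4*t/5)
  Var(X_t) = (4/5)^2 * (1 - exp(-2*4/5 t)) / (2 * 4/5) = 2/5 - 2*exp(-8*t/5)/5.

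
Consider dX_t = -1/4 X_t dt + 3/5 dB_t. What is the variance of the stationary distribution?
lim Var(X_t) = 18/25

The OU SDE dX = -theta X dt + sigma dB admits the integrating factor exp(theta t): d(exp(theta t) X_t) = sigma exp(theta t) dB_t. Integrating from 0 to t gives X_t = x_0 * exp(-theta t) + sigma * int_0^t exp(-theta (t-s)) dB_s for any initial x_0. The Itô integral has variance (by the Itô isometry) sigma^2 * int_0^t exp(-2 theta (t - s)) ds = sigma^2 * (1 - exp(-2 theta t)) / (2 theta), independent of x_0.
With theta = 1/4, sigma = 3/5:
  Var(X_t) = (3/5)^2 * (1 - exp(-2*1/4 t)) / (2 * 1/4) = 18/25 - 18*exp(-t/2)/25.
As t -> infinity, exp(-2*1/4 t) -> 0, so the stationary variance is sigma^2 / (2 theta) = 18/25.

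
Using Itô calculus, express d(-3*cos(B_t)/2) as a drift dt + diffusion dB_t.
d(-3*cos(B_t)/2) = (3*cos(B_t)/4) dt + (3*sin(B_t)/2) dB_t

Itô's formula for f(B_t) gives d f(B_t) = f'(B_t) dB_t + (1/2) f''(B_t) dt. Compute derivatives of f(x) = -3*cos(x)/2:
  f'(x)  = 3*sin(x)/2
  f''(x) = 3*cos(x)/2
Substitute x = B_t and multiply the f'' term by 1/2:
  drift     = (1/2) * (3*cos(x)/2) evaluated at B_t = 3*cos(B_t)/4
  diffusion = (3*sin(x)/2) evaluated at B_t = 3*sin(B_t)/2
Therefore d(-3*cos(B_t)/2) = (3*cos(B_t)/4) dt + (3*sin(B_t)/2) dB_t.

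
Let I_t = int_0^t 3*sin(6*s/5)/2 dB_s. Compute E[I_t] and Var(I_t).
E[I_t] = 0; Var(I_t) = 9*t/8 - 15*sin(12*t/5)/32

The Itô integral of a deterministic integrand f(s) has mean 0 because each increment f(s) * (B_{s+ds} - B_s) has mean 0. By the Itô isometry:
  Var( int_0^t f(s) dB_s ) = E[ (int_0^t f(s) dB_s)^2 ] = int_0^t f(s)^2 ds.
Here f(s) = 3*sin(6*s/5)/2, so f(s)^2 = 9*sin(6*s/5)^2/4. Integrate:
  int_0^t (9*sin(6*s/5)^2/4) ds = 9*t/8 - 15*sin(12*t/5)/32.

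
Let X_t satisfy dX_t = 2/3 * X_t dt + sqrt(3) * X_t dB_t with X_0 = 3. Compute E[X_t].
E[X_t] = 3*exp(2*t/3)

For GBM dX = mu X dt + sigma X dB with X_0 = x_0, apply Itô to Y = log X: dY = (mu - sigma^2/2) dt + sigma dB, so Y_t = log(x_0) + (mu - sigma^2/2) t + sigma B_t and hence X_t = x_0 * exp((mu - sigma^2/2) t + sigma B_t).
With mu = 2/3, sigma = sqrt(3), x_0 = 3, this gives:
  X_t = 3 * exp((-5/6) * t + (sqrt(3)) * B_t).
Since sigma*B_t ~ Normal(0, sigma^2 t), E[exp(sigma*B_t)] = exp(sigma^2 t / 2); so E[X_t] = x_0 * exp((mu - sigma^2/2) t) * exp(sigma^2 t / 2) = x_0 * exp(mu t) = 3*exp(2*t/3).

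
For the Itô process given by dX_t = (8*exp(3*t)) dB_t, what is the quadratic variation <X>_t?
<X>_t = 32*exp(6*t)/3 - 32/3

For an Itô process dX_t = a(t) dt + b(t) dB_t, the quadratic variation is <X>_t = int_0^t b(s)^2 ds (the drift term does not contribute). Here b(s) = 8*exp(3*s), so
  b(s)^2 = 64*exp(6*s).
Integrating from 0 to t:
  <X>_t = int_0^t (64*exp(6*s)) ds = 32*exp(6*t)/3 - 32/3.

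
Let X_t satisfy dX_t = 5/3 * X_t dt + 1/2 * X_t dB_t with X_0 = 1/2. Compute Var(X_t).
Var(X_t) = (exp(t/4) - 1)*exp(10*t/3)/4

For GBM dX = mu X dt + sigma X dB with X_0 = x_0, apply Itô to Y = log X: dY = (mu - sigma^2/2) dt + sigma dB, so Y_t = log(x_0) + (mu - sigma^2/2) t + sigma B_t and hence X_t = x_0 * exp((mu - sigma^2/2) t + sigma B_t).
With mu = 5/3, sigma = 1/2, x_0 = 1/2, this gives:
  X_t = 1/2 * exp((37/24) * t + (1/2) * B_t).
Since sigma*B_t ~ Normal(0, sigma^2 t), E[exp(sigma*B_t)] = exp(sigma^2 t / 2); so E[X_t] = x_0 * exp((mu - sigma^2/2) t) * exp(sigma^2 t / 2) = x_0 * exp(mu t) = exp(5*t/3)/2.
Var(X_t) = E[X_t^2] - (E[X_t])^2 = x_0^2 * exp(2 mu t) * (exp(sigma^2 t) - 1) = (exp(t/4) - 1)*exp(10*t/3)/4.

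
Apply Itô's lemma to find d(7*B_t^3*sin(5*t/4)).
d(7*B_t^3*sin(5*t/4)) = (35*B_t^3*cos(5*t/4)/4 + 21*B_t*sin(5*t/4)) dt + (21*B_t^2*sin(5*t/4)) dB_t

Itô's formula for f(t, x): d f(t, B_t) = (f_t + (1/2) f_xx) dt + f_x dB_t. Compute partials of f(t, x) = 7*x^3*sin(5*t/4):
  f_t(t,x)  = 35*x^3*cos(5*t/4)/4
  f_x(t,x)  = 21*x^2*sin(5*t/4)
  f_xx(t,x) = 42*x*sin(5*t/4)
Assemble drift = f_t + (1/2) f_xx = 35*x^3*cos(5*t/4)/4 + 21*x*sin(5*t/4) and diffusion = f_x = 21*x^2*sin(5*t/4). Substituting x = B_t:
  d(7*B_t^3*sin(5*t/4)) = (35*B_t^3*cos(5*t/4)/4 + 21*B_t*sin(5*t/4)) dt + (21*B_t^2*sin(5*t/4)) dB_t.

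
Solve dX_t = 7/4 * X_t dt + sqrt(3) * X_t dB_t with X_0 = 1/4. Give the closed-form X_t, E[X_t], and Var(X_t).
X_t = 1/4 * exp((1/4) t + (sqrt(3)) B_t); E[X_t] = exp(7*t/4)/4; Var(X_t) = (exp(3*t) - 1)*exp(7*t/2)/16

For GBM dX = mu X dt + sigma X dB with X_0 = x_0, apply Itô to Y = log X: dY = (mu - sigma^2/2) dt + sigma dB, so Y_t = log(x_0) + (mu - sigma^2/2) t + sigma B_t and hence X_t = x_0 * exp((mu - sigma^2/2) t + sigma B_t).
With mu = 7/4, sigma = sqrt(3), x_0 = 1/4, this gives:
  X_t = 1/4 * exp((1/4) * t + (sqrt(3)) * B_t).
Since sigma*B_t ~ Normal(0, sigma^2 t), E[exp(sigma*B_t)] = exp(sigma^2 t / 2); so E[X_t] = x_0 * exp((mu - sigma^2/2) t) * exp(sigma^2 t / 2) = x_0 * exp(mu t) = exp(7*t/4)/4.
Var(X_t) = E[X_t^2] - (E[X_t])^2 = x_0^2 * exp(2 mu t) * (exp(sigma^2 t) - 1) = (exp(3*t) - 1)*exp(7*t/2)/16.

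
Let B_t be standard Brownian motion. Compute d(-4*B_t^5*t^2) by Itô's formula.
d(-4*B_t^5*t^2) = (8*B_t^3*t*(-B_t^2 - 5*t)) dt + (-20*B_t^4*t^2) dB_t

Itô's formula for f(t, x): d f(t, B_t) = (f_t + (1/2) f_xx) dt + f_x dB_t. Compute partials of f(t, x) = -4*t^2*x^5:
  f_t(t,x)  = -8*t*x^5
  f_x(t,x)  = -20*t^2*x^4
  f_xx(t,x) = -80*t^2*x^3
Assemble drift = f_t + (1/2) f_xx = 8*t*x^3*(-5*t - x^2) and diffusion = f_x = -20*t^2*x^4. Substituting x = B_t:
  d(-4*B_t^5*t^2) = (8*B_t^3*t*(-B_t^2 - 5*t)) dt + (-20*B_t^4*t^2) dB_t.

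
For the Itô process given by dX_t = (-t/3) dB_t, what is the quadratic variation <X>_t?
<X>_t = t^3/27

For an Itô process dX_t = a(t) dt + b(t) dB_t, the quadratic variation is <X>_t = int_0^t b(s)^2 ds (the drift term does not contribute). Here b(s) = -s/3, so
  b(s)^2 = s^2/9.
Integrating from 0 to t:
  <X>_t = int_0^t (s^2/9) ds = t^3/27.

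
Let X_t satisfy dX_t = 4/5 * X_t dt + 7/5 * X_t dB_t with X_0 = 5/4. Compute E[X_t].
E[X_t] = 5*exp(4*t/5)/4

For GBM dX = mu X dt + sigma X dB with X_0 = x_0, apply Itô to Y = log X: dY = (mu - sigma^2/2) dt + sigma dB, so Y_t = log(x_0) + (mu - sigma^2/2) t + sigma B_t and hence X_t = x_0 * exp((mu - sigma^2/2) t + sigma B_t).
With mu = 4/5, sigma = 7/5, x_0 = 5/4, this gives:
  X_t = 5/4 * exp((-9/50) * t + (7/5) * B_t).
Since sigma*B_t ~ Normal(0, sigma^2 t), E[exp(sigma*B_t)] = exp(sigma^2 t / 2); so E[X_t] = x_0 * exp((mu - sigma^2/2) t) * exp(sigma^2 t / 2) = x_0 * exp(mu t) = 5*exp(4*t/5)/4.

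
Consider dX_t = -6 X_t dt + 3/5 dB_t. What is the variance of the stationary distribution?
lim Var(X_t) = 3/100

The OU SDE dX = -theta X dt + sigma dB admits the integrating factor exp(theta t): d(exp(theta t) X_t) = sigma exp(theta t) dB_t. Integrating from 0 to t gives X_t = x_0 * exp(-theta t) + sigma * int_0^t exp(-theta (t-s)) dB_s for any initial x_0. The Itô integral has variance (by the Itô isometry) sigma^2 * int_0^t exp(-2 theta (t - s)) ds = sigma^2 * (1 - exp(-2 theta t)) / (2 theta), independent of x_0.
With theta = 6, sigma = 3/5:
  Var(X_t) = (3/5)^2 * (1 - exp(-2*6 t)) / (2 * 6) = 3/100 - 3*exp(-12*t)/100.
As t -> infinity, exp(-2*6 t) -> 0, so the stationary variance is sigma^2 / (2 theta) = 3/100.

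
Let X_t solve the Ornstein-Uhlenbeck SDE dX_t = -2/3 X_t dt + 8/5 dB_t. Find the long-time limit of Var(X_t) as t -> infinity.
lim Var(X_t) = 48/25

The OU SDE dX = -theta X dt + sigma dB admits the integrating factor exp(theta t): d(exp(theta t) X_t) = sigma exp(theta t) dB_t. Integrating from 0 to t gives X_t = x_0 * exp(-theta t) + sigma * int_0^t exp(-theta (t-s)) dB_s for any initial x_0. The Itô integral has variance (by the Itô isometry) sigma^2 * int_0^t exp(-2 theta (t - s)) ds = sigma^2 * (1 - exp(-2 theta t)) / (2 theta), independent of x_0.
With theta = 2/3, sigma = 8/5:
  Var(X_t) = (8/5)^2 * (1 - exp(-2*2/3 t)) / (2 * 2/3) = 48/25 - 48*exp(-4*t/3)/25.
As t -> infinity, exp(-2*2/3 t) -> 0, so the stationary variance is sigma^2 / (2 theta) = 48/25.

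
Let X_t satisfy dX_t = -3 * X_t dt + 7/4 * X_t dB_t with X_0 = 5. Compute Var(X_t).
Var(X_t) = (25*exp(49*t/16) - 25)*exp(-6*t)

For GBM dX = mu X dt + sigma X dB with X_0 = x_0, apply Itô to Y = log X: dY = (mu - sigma^2/2) dt + sigma dB, so Y_t = log(x_0) + (mu - sigma^2/2) t + sigma B_t and hence X_t = x_0 * exp((mu - sigma^2/2) t + sigma B_t).
With mu = -3, sigma = 7/4, x_0 = 5, this gives:
  X_t = 5 * exp((-145/32) * t + (7/4) * B_t).
Since sigma*B_t ~ Normal(0, sigma^2 t), E[exp(sigma*B_t)] = exp(sigma^2 t / 2); so E[X_t] = x_0 * exp((mu - sigma^2/2) t) * exp(sigma^2 t / 2) = x_0 * exp(mu t) = 5*exp(-3*t).
Var(X_t) = E[X_t^2] - (E[X_t])^2 = x_0^2 * exp(2 mu t) * (exp(sigma^2 t) - 1) = (25*exp(49*t/16) - 25)*exp(-6*t).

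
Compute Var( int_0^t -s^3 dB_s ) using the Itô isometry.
Var = t^7/7

The Itô integral of a deterministic integrand f(s) has mean 0 because each increment f(s) * (B_{s+ds} - B_s) has mean 0. By the Itô isometry:
  Var( int_0^t f(s) dB_s ) = E[ (int_0^t f(s) dB_s)^2 ] = int_0^t f(s)^2 ds.
Here f(s) = -s^3, so f(s)^2 = s^6. Integrate:
  int_0^t (s^6) ds = t^7/7.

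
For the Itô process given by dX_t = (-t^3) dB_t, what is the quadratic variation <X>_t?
<X>_t = t^7/7

For an Itô process dX_t = a(t) dt + b(t) dB_t, the quadratic variation is <X>_t = int_0^t b(s)^2 ds (the drift term does not contribute). Here b(s) = -s^3, so
  b(s)^2 = s^6.
Integrating from 0 to t:
  <X>_t = int_0^t (s^6) ds = t^7/7.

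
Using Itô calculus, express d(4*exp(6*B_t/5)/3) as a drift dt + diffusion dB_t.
d(4*exp(6*B_t/5)/3) = (24*exp(6*B_t/5)/25) dt + (8*exp(6*B_t/5)/5) dB_t

Itô's formula for f(B_t) gives d f(B_t) = f'(B_t) dB_t + (1/2) f''(B_t) dt. Compute derivatives of f(x) = 4*exp(6*x/5)/3:
  f'(x)  = 8*exp(6*x/5)/5
  f''(x) = 48*exp(6*x/5)/25
Substitute x = B_t and multiply the f'' term by 1/2:
  drift     = (1/2) * (48*exp(6*x/5)/25) evaluated at B_t = 24*exp(6*B_t/5)/25
  diffusion = (8*exp(6*x/5)/5) evaluated at B_t = 8*exp(6*B_t/5)/5
Therefore d(4*exp(6*B_t/5)/3) = (24*exp(6*B_t/5)/25) dt + (8*exp(6*B_t/5)/5) dB_t.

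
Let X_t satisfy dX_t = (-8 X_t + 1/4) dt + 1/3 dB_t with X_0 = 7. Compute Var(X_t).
Var(X_t) = 1/144 - exp(-16*t)/144

The variance V(t) = Var(X_t) satisfies V'(t) = 2 a V(t) + c^2 with V(0) = 0 (drift coefficient is linear in X, diffusion is constant). With a = -8, c = 1/3, the solution is
  V(t) = (c^2 / (2 a)) * (exp(2 a t) - 1)
       = ((1/3)^2 / (2*(-8))) * (exp((-16) t) - 1)
       = 1/144 - exp(-16*t)/144.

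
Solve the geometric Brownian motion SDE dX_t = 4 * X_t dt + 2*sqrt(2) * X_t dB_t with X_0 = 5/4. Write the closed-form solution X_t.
X_t = 5/4 * exp((0) * t + (2*sqrt(2)) * B_t)

For GBM dX = mu X dt + sigma X dB with X_0 = x_0, apply Itô to Y = log X: dY = (mu - sigma^2/2) dt + sigma dB, so Y_t = log(x_0) + (mu - sigma^2/2) t + sigma B_t and hence X_t = x_0 * exp((mu - sigma^2/2) t + sigma B_t).
With mu = 4, sigma = 2*sqrt(2), x_0 = 5/4, this gives:
  X_t = 5/4 * exp((0) * t + (2*sqrt(2)) * B_t).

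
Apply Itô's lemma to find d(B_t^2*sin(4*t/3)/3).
d(B_t^2*sin(4*t/3)/3) = (4*B_t^2*cos(4*t/3)/9 + sin(4*t/3)/3) dt + (2*B_t*sin(4*t/3)/3) dB_t

Itô's formula for f(t, x): d f(t, B_t) = (f_t + (1/2) f_xx) dt + f_x dB_t. Compute partials of f(t, x) = x^2*sin(4*t/3)/3:
  f_t(t,x)  = 4*x^2*cos(4*t/3)/9
  f_x(t,x)  = 2*x*sin(4*t/3)/3
  f_xx(t,x) = 2*sin(4*t/3)/3
Assemble drift = f_t + (1/2) f_xx = 4*x^2*cos(4*t/3)/9 + sin(4*t/3)/3 and diffusion = f_x = 2*x*sin(4*t/3)/3. Substituting x = B_t:
  d(B_t^2*sin(4*t/3)/3) = (4*B_t^2*cos(4*t/3)/9 + sin(4*t/3)/3) dt + (2*B_t*sin(4*t/3)/3) dB_t.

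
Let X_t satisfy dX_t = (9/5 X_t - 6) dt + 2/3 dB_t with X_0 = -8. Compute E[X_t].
E[X_t] = 10/3 - 34*exp(9*t/5)/3

Taking expectations and using E[dB_t] = 0, the mean m(t) = E[X_t] satisfies the ODE m'(t) = a m(t) + b with m(0) = x_0. With a = 9/5, b = -6, x_0 = -8, the solution is
  m(t) = x_0 * exp(a t) + (b/a) * (exp(a t) - 1)
       = (-8) * exp((9/5) t) + ((-6)/(9/5)) * (exp((9/5) t) - 1)
       = 10/3 - 34*exp(9*t/5)/3.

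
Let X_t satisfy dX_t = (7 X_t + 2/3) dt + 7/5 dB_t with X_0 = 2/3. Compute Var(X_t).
Var(X_t) = 7*exp(14*t)/50 - 7/50

The variance V(t) = Var(X_t) satisfies V'(t) = 2 a V(t) + c^2 with V(0) = 0 (drift coefficient is linear in X, diffusion is constant). With a = 7, c = 7/5, the solution is
  V(t) = (c^2 / (2 a)) * (exp(2 a t) - 1)
       = ((7/5)^2 / (2*7)) * (exp(14 t) - 1)
       = 7*exp(14*t)/50 - 7/50.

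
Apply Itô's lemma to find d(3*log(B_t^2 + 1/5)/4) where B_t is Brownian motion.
d(3*log(B_t^2 + 1/5)/4) = (15*(1 - 5*B_t^2)/(4*(5*B_t^2 + 1)^2)) dt + (15*B_t/(2*(5*B_t^2 + 1))) dB_t

Itô's formula for f(B_t) gives d f(B_t) = f'(B_t) dB_t + (1/2) f''(B_t) dt. Compute derivatives of f(x) = 3*log(x^2 + 1/5)/4:
  f'(x)  = 15*x/(2*(5*x^2 + 1))
  f''(x) = 15*(1 - 5*x^2)/(2*(5*x^2 + 1)^2)
Substitute x = B_t and multiply the f'' term by 1/2:
  drift     = (1/2) * (15*(1 - 5*x^2)/(2*(5*x^2 + 1)^2)) evaluated at B_t = 15*(1 - 5*B_t^2)/(4*(5*B_t^2 + 1)^2)
  diffusion = (15*x/(2*(5*x^2 + 1))) evaluated at B_t = 15*B_t/(2*(5*B_t^2 + 1))
Therefore d(3*log(B_t^2 + 1/5)/4) = (15*(1 - 5*B_t^2)/(4*(5*B_t^2 + 1)^2)) dt + (15*B_t/(2*(5*B_t^2 + 1))) dB_t.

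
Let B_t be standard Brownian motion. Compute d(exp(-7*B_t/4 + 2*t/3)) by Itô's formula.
d(exp(-7*B_t/4 + 2*t/3)) = (211*exp(-7*B_t/4 + 2*t/3)/96) dt + (-7*exp(-7*B_t/4 + 2*t/3)/4) dB_t

Itô's formula for f(t, x): d f(t, B_t) = (f_t + (1/2) f_xx) dt + f_x dB_t. Compute partials of f(t, x) = exp(2*t/3 - 7*x/4):
  f_t(t,x)  = 2*exp(2*t/3 - 7*x/4)/3
  f_x(t,x)  = -7*exp(2*t/3 - 7*x/4)/4
  f_xx(t,x) = 49*exp(2*t/3 - 7*x/4)/16
Assemble drift = f_t + (1/2) f_xx = 211*exp(2*t/3 - 7*x/4)/96 and diffusion = f_x = -7*exp(2*t/3 - 7*x/4)/4. Substituting x = B_t:
  d(exp(-7*B_t/4 + 2*t/3)) = (211*exp(-7*B_t/4 + 2*t/3)/96) dt + (-7*exp(-7*B_t/4 + 2*t/3)/4) dB_t.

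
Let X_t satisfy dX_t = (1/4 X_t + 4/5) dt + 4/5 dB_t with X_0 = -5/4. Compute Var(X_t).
Var(X_t) = 32*exp(t/2)/25 - 32/25

The variance V(t) = Var(X_t) satisfies V'(t) = 2 a V(t) + c^2 with V(0) = 0 (drift coefficient is linear in X, diffusion is constant). With a = 1/4, c = 4/5, the solution is
  V(t) = (c^2 / (2 a)) * (exp(2 a t) - 1)
       = ((4/5)^2 / (2*(1/4))) * (exp((1/2) t) - 1)
       = 32*exp(t/2)/25 - 32/25.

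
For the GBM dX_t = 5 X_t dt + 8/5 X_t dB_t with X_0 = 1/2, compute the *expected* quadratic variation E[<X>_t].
E[<X>_t] = 8*exp(314*t/25)/157 - 8/157

<X>_t = int_0^t ((8/5) * X_s)^2 ds. Taking expectation inside the integral: E[<X>_t] = (8/5)^2 * int_0^t E[X_s^2] ds. For GBM, E[X_s^2] = x_0^2 * exp((2 mu + sigma^2) s). Integrating:
  E[<X>_t] = (8/5)^2 * (1/2)^2 * (exp((2*5 + (8/5)^2) t) - 1) / (2*5 + (8/5)^2)
           = (8/5)^2 * (1/2)^2 * (exp((314/25) t) - 1) / (314/25) = 8*exp(314*t/25)/157 - 8/157.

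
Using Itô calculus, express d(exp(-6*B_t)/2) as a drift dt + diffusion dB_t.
d(exp(-6*B_t)/2) = (9*exp(-6*B_t)) dt + (-3*exp(-6*B_t)) dB_t

Itô's formula for f(B_t) gives d f(B_t) = f'(B_t) dB_t + (1/2) f''(B_t) dt. Compute derivatives of f(x) = exp(-6*x)/2:
  f'(x)  = -3*exp(-6*x)
  f''(x) = 18*exp(-6*x)
Substitute x = B_t and multiply the f'' term by 1/2:
  drift     = (1/2) * (18*exp(-6*x)) evaluated at B_t = 9*exp(-6*B_t)
  diffusion = (-3*exp(-6*x)) evaluated at B_t = -3*exp(-6*B_t)
Therefore d(exp(-6*B_t)/2) = (9*exp(-6*B_t)) dt + (-3*exp(-6*B_t)) dB_t.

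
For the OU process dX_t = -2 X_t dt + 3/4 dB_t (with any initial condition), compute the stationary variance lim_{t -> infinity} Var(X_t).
lim Var(X_t) = 9/64

The OU SDE dX = -theta X dt + sigma dB admits the integrating factor exp(theta t): d(exp(theta t) X_t) = sigma exp(theta t) dB_t. Integrating from 0 to t gives X_t = x_0 * exp(-theta t) + sigma * int_0^t exp(-theta (t-s)) dB_s for any initial x_0. The Itô integral has variance (by the Itô isometry) sigma^2 * int_0^t exp(-2 theta (t - s)) ds = sigma^2 * (1 - exp(-2 theta t)) / (2 theta), independent of x_0.
With theta = 2, sigma = 3/4:
  Var(X_t) = (3/4)^2 * (1 - exp(-2*2 t)) / (2 * 2) = 9/64 - 9*exp(-4*t)/64.
As t -> infinity, exp(-2*2 t) -> 0, so the stationary variance is sigma^2 / (2 theta) = 9/64.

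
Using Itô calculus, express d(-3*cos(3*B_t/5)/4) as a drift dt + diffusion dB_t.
d(-3*cos(3*B_t/5)/4) = (27*cos(3*B_t/5)/200) dt + (9*sin(3*B_t/5)/20) dB_t

Itô's formula for f(B_t) gives d f(B_t) = f'(B_t) dB_t + (1/2) f''(B_t) dt. Compute derivatives of f(x) = -3*cos(3*x/5)/4:
  f'(x)  = 9*sin(3*x/5)/20
  f''(x) = 27*cos(3*x/5)/100
Substitute x = B_t and multiply the f'' term by 1/2:
  drift     = (1/2) * (27*cos(3*x/5)/100) evaluated at B_t = 27*cos(3*B_t/5)/200
  diffusion = (9*sin(3*x/5)/20) evaluated at B_t = 9*sin(3*B_t/5)/20
Therefore d(-3*cos(3*B_t/5)/4) = (27*cos(3*B_t/5)/200) dt + (9*sin(3*B_t/5)/20) dB_t.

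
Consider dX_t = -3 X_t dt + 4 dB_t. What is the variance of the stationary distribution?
lim Var(X_t) = 8/3

The OU SDE dX = -theta X dt + sigma dB admits the integrating factor exp(theta t): d(exp(theta t) X_t) = sigma exp(theta t) dB_t. Integrating from 0 to t gives X_t = x_0 * exp(-theta t) + sigma * int_0^t exp(-theta (t-s)) dB_s for any initial x_0. The Itô integral has variance (by the Itô isometry) sigma^2 * int_0^t exp(-2 theta (t - s)) ds = sigma^2 * (1 - exp(-2 theta t)) / (2 theta), independent of x_0.
With theta = 3, sigma = 4:
  Var(X_t) = (4)^2 * (1 - exp(-2*3 t)) / (2 * 3) = 8/3 - 8*exp(-6*t)/3.
As t -> infinity, exp(-2*3 t) -> 0, so the stationary variance is sigma^2 / (2 theta) = 8/3.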